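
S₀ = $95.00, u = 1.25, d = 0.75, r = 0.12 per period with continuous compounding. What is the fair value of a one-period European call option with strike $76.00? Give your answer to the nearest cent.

$28.63

Risk-neutral probability p = (e^0.12 − 0.75)/(1.25 − 0.75) = 0.3775/0.5000 = 0.7550
Terminal stock prices: S_u = 118.8, S_d = 71.25
Terminal payoffs (S − K): max(42.75, 0) = 42.75, max(-4.75, 0) = 0
Node 0 (S = 95): V_0 = e^(−0.12)·[0.7550·42.7500 + 0.2450·0.0000] = 28.6262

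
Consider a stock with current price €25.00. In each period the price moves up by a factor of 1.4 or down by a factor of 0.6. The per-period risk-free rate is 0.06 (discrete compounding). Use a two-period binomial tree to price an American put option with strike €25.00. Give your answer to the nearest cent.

€4.88

Risk-neutral probability p = (1 + 0.06 − 0.6)/(1.4 − 0.6) = 0.4600/0.8000 = 0.5750
Terminal stock prices: S_uu = 49, S_ud = 21, S_dd = 9
Terminal payoffs (K − S): max(-24, 0) = 0, max(4, 0) = 4, max(16, 0) = 16
Node u (S = 35): continuation = 1/1.06·[0.5750·0.0000 + 0.4250·4.0000] = 1.6038; exercise value = 0.0000 ≤ continuation, so V_u = 1.6038
Node d (S = 15): continuation = 1/1.06·[0.5750·4.0000 + 0.4250·16.0000] = 8.5849; exercise value = 10.0000 > continuation, so V_d = 10.0000 (exercise)
Node 0 (S = 25): continuation = 1/1.06·[0.5750·1.6038 + 0.4250·10.0000] = 4.8794; exercise value = 0.0000 ≤ continuation, so V_0 = 4.8794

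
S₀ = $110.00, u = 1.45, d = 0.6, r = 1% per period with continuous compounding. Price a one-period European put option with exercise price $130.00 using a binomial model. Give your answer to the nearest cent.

$32.80

Risk-neutral probability p = (e^0.01 − 0.6)/(1.45 − 0.6) = 0.4101/0.8500 = 0.4824
Terminal stock prices: S_u = 159.5, S_d = 66
Terminal payoffs (K − S): max(-29.5, 0) = 0, max(64, 0) = 64
Node 0 (S = 110): V_0 = e^(−0.01)·[0.4824·0.0000 + 0.5176·64.0000] = 32.7960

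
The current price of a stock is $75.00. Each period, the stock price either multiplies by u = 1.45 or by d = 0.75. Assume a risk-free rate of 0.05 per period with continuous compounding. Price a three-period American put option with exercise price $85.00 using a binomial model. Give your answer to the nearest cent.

Risk-neutral probability p = (e^0.05 − 0.75)/(1.45 − 0.75) = 0.3013/0.7000 = 0.4304
Terminal stock prices: S_uuu = 228.6, S_uud = 118.3, S_udd = 61.17, S_ddd = 31.64
Terminal payoffs (K − S): max(-143.6, 0) = 0, max(-33.27, 0) = 0, max(23.83, 0) = 23.83, max(53.36, 0) = 53.36
Node uu (S = 157.7): continuation = e^(−0.05)·[0.4304·0.0000 + 0.5696·0.0000] = 0.0000; exercise value = 0.0000 ≤ continuation, so V_uu = 0.0000
Node ud (S = 81.56): continuation = e^(−0.05)·[0.4304·0.0000 + 0.5696·23.8281] = 12.9108; exercise value = 3.4375 ≤ continuation, so V_ud = 12.9108
Node dd (S = 42.19): continuation = e^(−0.05)·[0.4304·23.8281 + 0.5696·53.3594] = 38.6670; exercise value = 42.8125 > continuation, so V_dd = 42.8125 (exercise)
Node u (S = 108.8): continuation = e^(−0.05)·[0.4304·0.0000 + 0.5696·12.9108] = 6.9955; exercise value = 0.0000 ≤ continuation, so V_u = 6.9955
Node d (S = 56.25): continuation = e^(−0.05)·[0.4304·12.9108 + 0.5696·42.8125] = 28.4829; exercise value = 28.7500 > continuation, so V_d = 28.7500 (exercise)
Node 0 (S = 75): continuation = e^(−0.05)·[0.4304·6.9955 + 0.5696·28.7500] = 18.4416; exercise value = 10.0000 ≤ continuation, so V_0 = 18.4416

$18.44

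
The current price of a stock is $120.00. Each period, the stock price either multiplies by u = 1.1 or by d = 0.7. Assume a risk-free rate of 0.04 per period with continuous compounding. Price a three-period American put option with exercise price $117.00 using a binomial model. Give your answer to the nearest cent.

Risk-neutral probability p = (e^0.04 − 0.7)/(1.1 − 0.7) = 0.3408/0.4000 = 0.8520
Terminal stock prices: S_uuu = 159.7, S_uud = 101.6, S_udd = 64.68, S_ddd = 41.16
Terminal payoffs (K − S): max(-42.72, 0) = 0, max(15.36, 0) = 15.36, max(52.32, 0) = 52.32, max(75.84, 0) = 75.84
Node uu (S = 145.2): continuation = e^(−0.04)·[0.8520·0.0000 + 0.1480·15.3600] = 2.1837; exercise value = 0.0000 ≤ continuation, so V_uu = 2.1837
Node ud (S = 92.4): continuation = e^(−0.04)·[0.8520·15.3600 + 0.1480·52.3200] = 20.0124; exercise value = 24.6000 > continuation, so V_ud = 24.6000 (exercise)
Node dd (S = 58.8): continuation = e^(−0.04)·[0.8520·52.3200 + 0.1480·75.8400] = 53.6124; exercise value = 58.2000 > continuation, so V_dd = 58.2000 (exercise)
Node u (S = 132): continuation = e^(−0.04)·[0.8520·2.1837 + 0.1480·24.6000] = 5.2851; exercise value = 0.0000 ≤ continuation, so V_u = 5.2851
Node d (S = 84): continuation = e^(−0.04)·[0.8520·24.6000 + 0.1480·58.2000] = 28.4124; exercise value = 33.0000 > continuation, so V_d = 33.0000 (exercise)
Node 0 (S = 120): continuation = e^(−0.04)·[0.8520·5.2851 + 0.1480·33.0000] = 9.0181; exercise value = 0.0000 ≤ continuation, so V_0 = 9.0181

$9.02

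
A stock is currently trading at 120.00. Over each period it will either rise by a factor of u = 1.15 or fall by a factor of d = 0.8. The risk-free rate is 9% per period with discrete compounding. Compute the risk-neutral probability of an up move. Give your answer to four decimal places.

Risk-neutral probability p = (1 + 0.09 − 0.8)/(1.15 − 0.8) = 0.2900/0.3500 = 0.8286

p = 0.8286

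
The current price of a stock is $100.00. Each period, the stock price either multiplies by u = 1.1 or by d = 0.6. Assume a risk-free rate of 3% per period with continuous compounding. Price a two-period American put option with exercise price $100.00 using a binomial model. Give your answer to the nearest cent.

Risk-neutral probability p = (e^0.03 − 0.6)/(1.1 − 0.6) = 0.4305/0.5000 = 0.8609
Terminal stock prices: S_uu = 121, S_ud = 66, S_dd = 36
Terminal payoffs (K − S): max(-21, 0) = 0, max(34, 0) = 34, max(64, 0) = 64
Node u (S = 110): continuation = e^(−0.03)·[0.8609·0.0000 + 0.1391·34.0000] = 4.5893; exercise value = 0.0000 ≤ continuation, so V_u = 4.5893
Node d (S = 60): continuation = e^(−0.03)·[0.8609·34.0000 + 0.1391·64.0000] = 37.0446; exercise value = 40.0000 > continuation, so V_d = 40.0000 (exercise)
Node 0 (S = 100): continuation = e^(−0.03)·[0.8609·4.5893 + 0.1391·40.0000] = 9.2334; exercise value = 0.0000 ≤ continuation, so V_0 = 9.2334

$9.23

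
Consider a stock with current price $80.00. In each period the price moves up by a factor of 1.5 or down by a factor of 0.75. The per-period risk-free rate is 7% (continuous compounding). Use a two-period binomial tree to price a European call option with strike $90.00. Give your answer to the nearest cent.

$14.47

Risk-neutral probability p = (e^0.07 − 0.75)/(1.5 − 0.75) = 0.3225/0.7500 = 0.4300
Terminal stock prices: S_uu = 180, S_ud = 90, S_dd = 45
Terminal payoffs (S − K): max(90, 0) = 90, max(0, 0) = 0, max(-45, 0) = 0
Node u (S = 120): V_u = e^(−0.07)·[0.4300·90.0000 + 0.5700·0.0000] = 36.0846
Node d (S = 60): V_d = e^(−0.07)·[0.4300·0.0000 + 0.5700·0.0000] = 0.0000
Node 0 (S = 80): V_0 = e^(−0.07)·[0.4300·36.0846 + 0.5700·0.0000] = 14.4677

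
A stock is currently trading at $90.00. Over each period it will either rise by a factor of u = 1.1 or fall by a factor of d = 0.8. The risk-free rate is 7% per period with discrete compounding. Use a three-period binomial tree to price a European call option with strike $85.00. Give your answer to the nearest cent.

$21.12

Risk-neutral probability p = (1 + 0.07 − 0.8)/(1.1 − 0.8) = 0.2700/0.3000 = 0.9000
Terminal stock prices: S_uuu = 119.8, S_uud = 87.12, S_udd = 63.36, S_ddd = 46.08
Terminal payoffs (S − K): max(34.79, 0) = 34.79, max(2.12, 0) = 2.12, max(-21.64, 0) = 0, max(-38.92, 0) = 0
Node uu (S = 108.9): V_uu = 1/1.07·[0.9000·34.7900 + 0.1000·2.1200] = 29.4607
Node ud (S = 79.2): V_ud = 1/1.07·[0.9000·2.1200 + 0.1000·0.0000] = 1.7832
Node dd (S = 57.6): V_dd = 1/1.07·[0.9000·0.0000 + 0.1000·0.0000] = 0.0000
Node u (S = 99): V_u = 1/1.07·[0.9000·29.4607 + 0.1000·1.7832] = 24.9467
Node d (S = 72): V_d = 1/1.07·[0.9000·1.7832 + 0.1000·0.0000] = 1.4999
Node 0 (S = 90): V_0 = 1/1.07·[0.9000·24.9467 + 0.1000·1.4999] = 21.1234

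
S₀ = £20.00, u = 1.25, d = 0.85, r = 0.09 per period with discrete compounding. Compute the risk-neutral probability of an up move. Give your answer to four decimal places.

p = 0.6000

Risk-neutral probability p = (1 + 0.09 − 0.85)/(1.25 − 0.85) = 0.2400/0.4000 = 0.6000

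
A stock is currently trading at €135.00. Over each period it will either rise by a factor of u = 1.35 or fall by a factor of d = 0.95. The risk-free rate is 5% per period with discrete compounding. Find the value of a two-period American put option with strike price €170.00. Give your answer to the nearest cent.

Risk-neutral probability p = (1 + 0.05 − 0.95)/(1.35 − 0.95) = 0.1000/0.4000 = 0.2500
Terminal stock prices: S_uu = 246, S_ud = 173.1, S_dd = 121.8
Terminal payoffs (K − S): max(-76.04, 0) = 0, max(-3.137, 0) = 0, max(48.16, 0) = 48.16
Node u (S = 182.2): continuation = 1/1.05·[0.2500·0.0000 + 0.7500·0.0000] = 0.0000; exercise value = 0.0000 ≤ continuation, so V_u = 0.0000
Node d (S = 128.2): continuation = 1/1.05·[0.2500·0.0000 + 0.7500·48.1625] = 34.4018; exercise value = 41.7500 > continuation, so V_d = 41.7500 (exercise)
Node 0 (S = 135): continuation = 1/1.05·[0.2500·0.0000 + 0.7500·41.7500] = 29.8214; exercise value = 35.0000 > continuation, so V_0 = 35.0000 (exercise)

€35.00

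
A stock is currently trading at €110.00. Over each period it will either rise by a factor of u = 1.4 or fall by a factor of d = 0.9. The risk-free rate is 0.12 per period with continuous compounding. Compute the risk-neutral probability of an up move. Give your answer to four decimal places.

p = 0.4550

Risk-neutral probability p = (e^0.12 − 0.9)/(1.4 − 0.9) = 0.2275/0.5000 = 0.4550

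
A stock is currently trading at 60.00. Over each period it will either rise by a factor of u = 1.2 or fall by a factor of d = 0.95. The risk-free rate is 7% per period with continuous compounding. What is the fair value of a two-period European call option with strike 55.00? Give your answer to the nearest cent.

Risk-neutral probability p = (e^0.07 − 0.95)/(1.2 − 0.95) = 0.1225/0.2500 = 0.4900
Terminal stock prices: S_uu = 86.4, S_ud = 68.4, S_dd = 54.15
Terminal payoffs (S − K): max(31.4, 0) = 31.4, max(13.4, 0) = 13.4, max(-0.85, 0) = 0
Node u (S = 72): V_u = e^(−0.07)·[0.4900·31.4000 + 0.5100·13.4000] = 20.7183
Node d (S = 57): V_d = e^(−0.07)·[0.4900·13.4000 + 0.5100·0.0000] = 6.1225
Node 0 (S = 60): V_0 = e^(−0.07)·[0.4900·20.7183 + 0.5100·6.1225] = 12.3775

12.38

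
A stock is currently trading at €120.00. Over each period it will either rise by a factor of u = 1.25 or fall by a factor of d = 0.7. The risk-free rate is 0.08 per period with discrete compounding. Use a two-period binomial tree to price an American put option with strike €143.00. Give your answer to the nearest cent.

Risk-neutral probability p = (1 + 0.08 − 0.7)/(1.25 − 0.7) = 0.3800/0.5500 = 0.6909
Terminal stock prices: S_uu = 187.5, S_ud = 105, S_dd = 58.8
Terminal payoffs (K − S): max(-44.5, 0) = 0, max(38, 0) = 38, max(84.2, 0) = 84.2
Node u (S = 150): continuation = 1/1.08·[0.6909·0.0000 + 0.3091·38.0000] = 10.8754; exercise value = 0.0000 ≤ continuation, so V_u = 10.8754
Node d (S = 84): continuation = 1/1.08·[0.6909·38.0000 + 0.3091·84.2000] = 48.4074; exercise value = 59.0000 > continuation, so V_d = 59.0000 (exercise)
Node 0 (S = 120): continuation = 1/1.08·[0.6909·10.8754 + 0.3091·59.0000] = 23.8429; exercise value = 23.0000 ≤ continuation, so V_0 = 23.8429

€23.84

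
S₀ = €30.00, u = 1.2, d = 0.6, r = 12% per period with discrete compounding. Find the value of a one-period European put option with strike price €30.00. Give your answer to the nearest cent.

€1.43

Risk-neutral probability p = (1 + 0.12 − 0.6)/(1.2 − 0.6) = 0.5200/0.6000 = 0.8667
Terminal stock prices: S_u = 36, S_d = 18
Terminal payoffs (K − S): max(-6, 0) = 0, max(12, 0) = 12
Node 0 (S = 30): V_0 = 1/1.12·[0.8667·0.0000 + 0.1333·12.0000] = 1.4286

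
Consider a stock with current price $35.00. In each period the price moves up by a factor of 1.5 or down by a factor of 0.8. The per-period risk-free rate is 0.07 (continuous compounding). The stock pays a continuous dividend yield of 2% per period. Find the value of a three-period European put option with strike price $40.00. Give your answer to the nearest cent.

$7.01

Per-period risk-free factor R = e^0.07 = 1.0725; dividend-adjusted growth = e^(0.07−0.02) = 1.0513.
Risk-neutral probability p = (1.0513 − 0.8)/(1.5 − 0.8) = 0.2513/0.7000 = 0.3590
Terminal stock prices: S_uuu = 118.1, S_uud = 63, S_udd = 33.6, S_ddd = 17.92
Terminal payoffs (K − S): max(-78.12, 0) = 0, max(-23, 0) = 0, max(6.4, 0) = 6.4, max(22.08, 0) = 22.08
Node uu (S = 78.75): V_uu = e^(−0.07)·[0.3590·0.0000 + 0.6410·0.0000] = 0.0000
Node ud (S = 42): V_ud = e^(−0.07)·[0.3590·0.0000 + 0.6410·6.4000] = 3.8253
Node dd (S = 22.4): V_dd = e^(−0.07)·[0.3590·6.4000 + 0.6410·22.0800] = 15.3393
Node u (S = 52.5): V_u = e^(−0.07)·[0.3590·0.0000 + 0.6410·3.8253] = 2.2864
Node d (S = 28): V_d = e^(−0.07)·[0.3590·3.8253 + 0.6410·15.3393] = 10.4486
Node 0 (S = 35): V_0 = e^(−0.07)·[0.3590·2.2864 + 0.6410·10.4486] = 7.0104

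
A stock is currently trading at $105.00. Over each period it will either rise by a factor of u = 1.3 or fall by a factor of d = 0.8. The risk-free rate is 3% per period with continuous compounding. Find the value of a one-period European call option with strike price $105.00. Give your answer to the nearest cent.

Risk-neutral probability p = (e^0.03 − 0.8)/(1.3 − 0.8) = 0.2305/0.5000 = 0.4609
Terminal stock prices: S_u = 136.5, S_d = 84
Terminal payoffs (S − K): max(31.5, 0) = 31.5, max(-21, 0) = 0
Node 0 (S = 105): V_0 = e^(−0.03)·[0.4609·31.5000 + 0.5391·0.0000] = 14.0895

$14.09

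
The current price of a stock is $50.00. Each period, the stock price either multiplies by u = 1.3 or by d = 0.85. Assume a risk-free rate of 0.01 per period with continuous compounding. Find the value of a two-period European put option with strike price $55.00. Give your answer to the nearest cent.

$7.68

Risk-neutral probability p = (e^0.01 − 0.85)/(1.3 − 0.85) = 0.1601/0.4500 = 0.3557
Terminal stock prices: S_uu = 84.5, S_ud = 55.25, S_dd = 36.12
Terminal payoffs (K − S): max(-29.5, 0) = 0, max(-0.25, 0) = 0, max(18.88, 0) = 18.88
Node u (S = 65): V_u = e^(−0.01)·[0.3557·0.0000 + 0.6443·0.0000] = 0.0000
Node d (S = 42.5): V_d = e^(−0.01)·[0.3557·0.0000 + 0.6443·18.8750] = 12.0408
Node 0 (S = 50): V_0 = e^(−0.01)·[0.3557·0.0000 + 0.6443·12.0408] = 7.6811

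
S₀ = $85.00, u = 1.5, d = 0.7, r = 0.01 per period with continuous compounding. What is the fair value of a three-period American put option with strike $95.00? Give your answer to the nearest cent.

Risk-neutral probability p = (e^0.01 − 0.7)/(1.5 − 0.7) = 0.3101/0.8000 = 0.3876
Terminal stock prices: S_uuu = 286.9, S_uud = 133.9, S_udd = 62.47, S_ddd = 29.15
Terminal payoffs (K − S): max(-191.9, 0) = 0, max(-38.88, 0) = 0, max(32.53, 0) = 32.53, max(65.84, 0) = 65.84
Node uu (S = 191.2): continuation = e^(−0.01)·[0.3876·0.0000 + 0.6124·0.0000] = 0.0000; exercise value = 0.0000 ≤ continuation, so V_uu = 0.0000
Node ud (S = 89.25): continuation = e^(−0.01)·[0.3876·0.0000 + 0.6124·32.5250] = 19.7213; exercise value = 5.7500 ≤ continuation, so V_ud = 19.7213
Node dd (S = 41.65): continuation = e^(−0.01)·[0.3876·32.5250 + 0.6124·65.8450] = 52.4047; exercise value = 53.3500 > continuation, so V_dd = 53.3500 (exercise)
Node u (S = 127.5): continuation = e^(−0.01)·[0.3876·0.0000 + 0.6124·19.7213] = 11.9579; exercise value = 0.0000 ≤ continuation, so V_u = 11.9579
Node d (S = 59.5): continuation = e^(−0.01)·[0.3876·19.7213 + 0.6124·53.3500] = 39.9156; exercise value = 35.5000 ≤ continuation, so V_d = 39.9156
Node 0 (S = 85): continuation = e^(−0.01)·[0.3876·11.9579 + 0.6124·39.9156] = 28.7909; exercise value = 10.0000 ≤ continuation, so V_0 = 28.7909

$28.79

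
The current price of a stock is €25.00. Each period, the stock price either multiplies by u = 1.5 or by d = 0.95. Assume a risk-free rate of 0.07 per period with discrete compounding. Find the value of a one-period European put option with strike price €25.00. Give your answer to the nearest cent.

Risk-neutral probability p = (1 + 0.07 − 0.95)/(1.5 − 0.95) = 0.1200/0.5500 = 0.2182
Terminal stock prices: S_u = 37.5, S_d = 23.75
Terminal payoffs (K − S): max(-12.5, 0) = 0, max(1.25, 0) = 1.25
Node 0 (S = 25): V_0 = 1/1.07·[0.2182·0.0000 + 0.7818·1.2500] = 0.9133

€0.91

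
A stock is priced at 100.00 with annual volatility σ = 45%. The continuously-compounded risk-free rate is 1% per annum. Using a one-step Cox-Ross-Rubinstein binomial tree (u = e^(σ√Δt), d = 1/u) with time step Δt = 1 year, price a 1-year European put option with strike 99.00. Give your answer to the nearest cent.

CRR parameters: u = e^(σ√Δt) = e^(0.45·√1) = 1.5683, d = 1/u = 0.6376
Per-period rate: rΔt = 0.01·1 = 0.01, so R = e^0.01 = 1.0101
Risk-neutral probability p = (e^0.01 − 0.6376)/(1.5683 − 0.6376) = 0.3724/0.9307 = 0.4002
Terminal stock prices: S_u = 156.8, S_d = 63.76
Terminal payoffs (K − S): max(-57.83, 0) = 0, max(35.24, 0) = 35.24
Node 0 (S = 100): V_0 = e^(−0.01)·[0.4002·0.0000 + 0.5998·35.2372] = 20.9264

20.93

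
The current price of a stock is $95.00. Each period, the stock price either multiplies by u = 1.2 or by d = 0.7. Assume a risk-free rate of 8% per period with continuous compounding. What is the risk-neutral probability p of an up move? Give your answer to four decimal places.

Risk-neutral probability p = (e^0.08 − 0.7)/(1.2 − 0.7) = 0.3833/0.5000 = 0.7666

p = 0.7666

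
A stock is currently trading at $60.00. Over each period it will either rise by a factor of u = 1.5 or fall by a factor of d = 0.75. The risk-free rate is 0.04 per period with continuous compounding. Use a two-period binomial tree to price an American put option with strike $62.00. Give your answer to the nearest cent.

$10.00

Risk-neutral probability p = (e^0.04 − 0.75)/(1.5 − 0.75) = 0.2908/0.7500 = 0.3877
Terminal stock prices: S_uu = 135, S_ud = 67.5, S_dd = 33.75
Terminal payoffs (K − S): max(-73, 0) = 0, max(-5.5, 0) = 0, max(28.25, 0) = 28.25
Node u (S = 90): continuation = e^(−0.04)·[0.3877·0.0000 + 0.6123·0.0000] = 0.0000; exercise value = 0.0000 ≤ continuation, so V_u = 0.0000
Node d (S = 45): continuation = e^(−0.04)·[0.3877·0.0000 + 0.6123·28.2500] = 16.6179; exercise value = 17.0000 > continuation, so V_d = 17.0000 (exercise)
Node 0 (S = 60): continuation = e^(−0.04)·[0.3877·0.0000 + 0.6123·17.0000] = 10.0002; exercise value = 2.0000 ≤ continuation, so V_0 = 10.0002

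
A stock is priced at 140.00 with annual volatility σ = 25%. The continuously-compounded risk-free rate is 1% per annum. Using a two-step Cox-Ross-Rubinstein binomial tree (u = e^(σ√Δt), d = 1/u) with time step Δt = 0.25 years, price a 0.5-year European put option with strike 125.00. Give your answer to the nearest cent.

CRR parameters: u = e^(σ√Δt) = e^(0.25·√0.25) = 1.1331, d = 1/u = 0.8825
Per-period rate: rΔt = 0.01·0.25 = 0.0025, so R = e^0.0025 = 1.0025
Risk-neutral probability p = (e^0.0025 − 0.8825)/(1.1331 − 0.8825) = 0.1200/0.2507 = 0.4788
Terminal stock prices: S_uu = 179.8, S_ud = 140, S_dd = 109
Terminal payoffs (K − S): max(-54.76, 0) = 0, max(-15, 0) = 0, max(15.97, 0) = 15.97
Node u (S = 158.6): V_u = e^(−0.0025)·[0.4788·0.0000 + 0.5212·0.0000] = 0.0000
Node d (S = 123.5): V_d = e^(−0.0025)·[0.4788·0.0000 + 0.5212·15.9679] = 8.3020
Node 0 (S = 140): V_0 = e^(−0.0025)·[0.4788·0.0000 + 0.5212·8.3020] = 4.3164

4.32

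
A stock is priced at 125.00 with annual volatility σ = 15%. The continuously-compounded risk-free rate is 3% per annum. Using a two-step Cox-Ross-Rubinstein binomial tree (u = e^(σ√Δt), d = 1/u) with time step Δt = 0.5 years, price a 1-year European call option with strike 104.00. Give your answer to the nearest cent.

24.66

CRR parameters: u = e^(σ√Δt) = e^(0.15·√0.5) = 1.1119, d = 1/u = 0.8994
Per-period rate: rΔt = 0.03·0.5 = 0.015, so R = e^0.015 = 1.0151
Risk-neutral probability p = (e^0.015 − 0.8994)/(1.1119 − 0.8994) = 0.1157/0.2125 = 0.5446
Terminal stock prices: S_uu = 154.5, S_ud = 125, S_dd = 101.1
Terminal payoffs (S − K): max(50.54, 0) = 50.54, max(21, 0) = 21, max(-2.893, 0) = 0
Node u (S = 139): V_u = e^(−0.015)·[0.5446·50.5389 + 0.4554·21.0000] = 36.5353
Node d (S = 112.4): V_d = e^(−0.015)·[0.5446·21.0000 + 0.4554·0.0000] = 11.2667
Node 0 (S = 125): V_0 = e^(−0.015)·[0.5446·36.5353 + 0.4554·11.2667] = 24.6558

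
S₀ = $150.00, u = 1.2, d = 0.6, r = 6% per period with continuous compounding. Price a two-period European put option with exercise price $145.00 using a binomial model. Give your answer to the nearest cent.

Risk-neutral probability p = (e^0.06 − 0.6)/(1.2 − 0.6) = 0.4618/0.6000 = 0.7697
Terminal stock prices: S_uu = 216, S_ud = 108, S_dd = 54
Terminal payoffs (K − S): max(-71, 0) = 0, max(37, 0) = 37, max(91, 0) = 91
Node u (S = 180): V_u = e^(−0.06)·[0.7697·0.0000 + 0.2303·37.0000] = 8.0239
Node d (S = 90): V_d = e^(−0.06)·[0.7697·37.0000 + 0.2303·91.0000] = 46.5559
Node 0 (S = 150): V_0 = e^(−0.06)·[0.7697·8.0239 + 0.2303·46.5559] = 15.9128

$15.91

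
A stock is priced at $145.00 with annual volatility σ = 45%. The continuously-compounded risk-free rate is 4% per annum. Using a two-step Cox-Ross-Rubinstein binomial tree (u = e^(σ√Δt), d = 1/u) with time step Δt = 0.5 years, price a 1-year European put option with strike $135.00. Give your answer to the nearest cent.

CRR parameters: u = e^(σ√Δt) = e^(0.45·√0.5) = 1.3746, d = 1/u = 0.7275
Per-period rate: rΔt = 0.04·0.5 = 0.02, so R = e^0.02 = 1.0202
Risk-neutral probability p = (e^0.02 − 0.7275)/(1.3746 − 0.7275) = 0.2927/0.6472 = 0.4523
Terminal stock prices: S_uu = 274, S_ud = 145, S_dd = 76.73
Terminal payoffs (K − S): max(-139, 0) = 0, max(-10, 0) = 0, max(58.27, 0) = 58.27
Node u (S = 199.3): V_u = e^(−0.02)·[0.4523·0.0000 + 0.5477·0.0000] = 0.0000
Node d (S = 105.5): V_d = e^(−0.02)·[0.4523·0.0000 + 0.5477·58.2666] = 31.2790
Node 0 (S = 145): V_0 = e^(−0.02)·[0.4523·0.0000 + 0.5477·31.2790] = 16.7914

$16.79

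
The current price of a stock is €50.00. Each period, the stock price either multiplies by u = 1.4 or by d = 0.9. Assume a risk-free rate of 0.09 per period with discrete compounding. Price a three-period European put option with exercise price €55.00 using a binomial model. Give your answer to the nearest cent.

€3.41

Risk-neutral probability p = (1 + 0.09 − 0.9)/(1.4 − 0.9) = 0.1900/0.5000 = 0.3800
Terminal stock prices: S_uuu = 137.2, S_uud = 88.2, S_udd = 56.7, S_ddd = 36.45
Terminal payoffs (K − S): max(-82.2, 0) = 0, max(-33.2, 0) = 0, max(-1.7, 0) = 0, max(18.55, 0) = 18.55
Node uu (S = 98): V_uu = 1/1.09·[0.3800·0.0000 + 0.6200·0.0000] = 0.0000
Node ud (S = 63): V_ud = 1/1.09·[0.3800·0.0000 + 0.6200·0.0000] = 0.0000
Node dd (S = 40.5): V_dd = 1/1.09·[0.3800·0.0000 + 0.6200·18.5500] = 10.5514
Node u (S = 70): V_u = 1/1.09·[0.3800·0.0000 + 0.6200·0.0000] = 0.0000
Node d (S = 45): V_d = 1/1.09·[0.3800·0.0000 + 0.6200·10.5514] = 6.0017
Node 0 (S = 50): V_0 = 1/1.09·[0.3800·0.0000 + 0.6200·6.0017] = 3.4138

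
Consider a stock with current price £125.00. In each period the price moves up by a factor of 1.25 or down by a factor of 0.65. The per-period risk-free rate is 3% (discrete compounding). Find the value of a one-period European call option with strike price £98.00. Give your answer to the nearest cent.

£35.82

Risk-neutral probability p = (1 + 0.03 − 0.65)/(1.25 − 0.65) = 0.3800/0.6000 = 0.6333
Terminal stock prices: S_u = 156.2, S_d = 81.25
Terminal payoffs (S − K): max(58.25, 0) = 58.25, max(-16.75, 0) = 0
Node 0 (S = 125): V_0 = 1/1.03·[0.6333·58.2500 + 0.3667·0.0000] = 35.8172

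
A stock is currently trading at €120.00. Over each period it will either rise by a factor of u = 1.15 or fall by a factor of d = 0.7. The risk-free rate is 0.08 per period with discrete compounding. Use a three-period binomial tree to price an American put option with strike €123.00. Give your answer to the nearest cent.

€9.64

Risk-neutral probability p = (1 + 0.08 − 0.7)/(1.15 − 0.7) = 0.3800/0.4500 = 0.8444
Terminal stock prices: S_uuu = 182.5, S_uud = 111.1, S_udd = 67.62, S_ddd = 41.16
Terminal payoffs (K − S): max(-59.5, 0) = 0, max(11.91, 0) = 11.91, max(55.38, 0) = 55.38, max(81.84, 0) = 81.84
Node uu (S = 158.7): continuation = 1/1.08·[0.8444·0.0000 + 0.1556·11.9100] = 1.7154; exercise value = 0.0000 ≤ continuation, so V_uu = 1.7154
Node ud (S = 96.6): continuation = 1/1.08·[0.8444·11.9100 + 0.1556·55.3800] = 17.2889; exercise value = 26.4000 > continuation, so V_ud = 26.4000 (exercise)
Node dd (S = 58.8): continuation = 1/1.08·[0.8444·55.3800 + 0.1556·81.8400] = 55.0889; exercise value = 64.2000 > continuation, so V_dd = 64.2000 (exercise)
Node u (S = 138): continuation = 1/1.08·[0.8444·1.7154 + 0.1556·26.4000] = 5.1438; exercise value = 0.0000 ≤ continuation, so V_u = 5.1438
Node d (S = 84): continuation = 1/1.08·[0.8444·26.4000 + 0.1556·64.2000] = 29.8889; exercise value = 39.0000 > continuation, so V_d = 39.0000 (exercise)
Node 0 (S = 120): continuation = 1/1.08·[0.8444·5.1438 + 0.1556·39.0000] = 9.6391; exercise value = 3.0000 ≤ continuation, so V_0 = 9.6391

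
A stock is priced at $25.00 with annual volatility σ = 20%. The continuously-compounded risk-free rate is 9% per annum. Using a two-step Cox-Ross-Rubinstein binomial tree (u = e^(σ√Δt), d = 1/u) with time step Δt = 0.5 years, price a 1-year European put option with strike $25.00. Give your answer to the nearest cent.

CRR parameters: u = e^(σ√Δt) = e^(0.2·√0.5) = 1.1519, d = 1/u = 0.8681
Per-period rate: rΔt = 0.09·0.5 = 0.045, so R = e^0.045 = 1.0460
Risk-neutral probability p = (e^0.045 − 0.8681)/(1.1519 − 0.8681) = 0.1779/0.2838 = 0.6269
Terminal stock prices: S_uu = 33.17, S_ud = 25, S_dd = 18.84
Terminal payoffs (K − S): max(-8.172, 0) = 0, max(0, 0) = 0, max(6.159, 0) = 6.159
Node u (S = 28.8): V_u = e^(−0.045)·[0.6269·0.0000 + 0.3731·0.0000] = 0.0000
Node d (S = 21.7): V_d = e^(−0.045)·[0.6269·0.0000 + 0.3731·6.1590] = 2.1969
Node 0 (S = 25): V_0 = e^(−0.045)·[0.6269·0.0000 + 0.3731·2.1969] = 0.7836

$0.78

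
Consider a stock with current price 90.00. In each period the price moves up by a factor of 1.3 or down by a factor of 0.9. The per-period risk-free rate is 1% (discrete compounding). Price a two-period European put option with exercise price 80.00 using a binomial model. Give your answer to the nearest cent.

Risk-neutral probability p = (1 + 0.01 − 0.9)/(1.3 − 0.9) = 0.1100/0.4000 = 0.2750
Terminal stock prices: S_uu = 152.1, S_ud = 105.3, S_dd = 72.9
Terminal payoffs (K − S): max(-72.1, 0) = 0, max(-25.3, 0) = 0, max(7.1, 0) = 7.1
Node u (S = 117): V_u = 1/1.01·[0.2750·0.0000 + 0.7250·0.0000] = 0.0000
Node d (S = 81): V_d = 1/1.01·[0.2750·0.0000 + 0.7250·7.1000] = 5.0965
Node 0 (S = 90): V_0 = 1/1.01·[0.2750·0.0000 + 0.7250·5.0965] = 3.6584

3.66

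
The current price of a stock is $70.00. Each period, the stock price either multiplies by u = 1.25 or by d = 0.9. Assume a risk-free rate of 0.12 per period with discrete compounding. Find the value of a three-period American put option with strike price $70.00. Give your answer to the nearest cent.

$2.32

Risk-neutral probability p = (1 + 0.12 − 0.9)/(1.25 − 0.9) = 0.2200/0.3500 = 0.6286
Terminal stock prices: S_uuu = 136.7, S_uud = 98.44, S_udd = 70.88, S_ddd = 51.03
Terminal payoffs (K − S): max(-66.72, 0) = 0, max(-28.44, 0) = 0, max(-0.875, 0) = 0, max(18.97, 0) = 18.97
Node uu (S = 109.4): continuation = 1/1.12·[0.6286·0.0000 + 0.3714·0.0000] = 0.0000; exercise value = 0.0000 ≤ continuation, so V_uu = 0.0000
Node ud (S = 78.75): continuation = 1/1.12·[0.6286·0.0000 + 0.3714·0.0000] = 0.0000; exercise value = 0.0000 ≤ continuation, so V_ud = 0.0000
Node dd (S = 56.7): continuation = 1/1.12·[0.6286·0.0000 + 0.3714·18.9700] = 6.2911; exercise value = 13.3000 > continuation, so V_dd = 13.3000 (exercise)
Node u (S = 87.5): continuation = 1/1.12·[0.6286·0.0000 + 0.3714·0.0000] = 0.0000; exercise value = 0.0000 ≤ continuation, so V_u = 0.0000
Node d (S = 63): continuation = 1/1.12·[0.6286·0.0000 + 0.3714·13.3000] = 4.4107; exercise value = 7.0000 > continuation, so V_d = 7.0000 (exercise)
Node 0 (S = 70): continuation = 1/1.12·[0.6286·0.0000 + 0.3714·7.0000] = 2.3214; exercise value = 0.0000 ≤ continuation, so V_0 = 2.3214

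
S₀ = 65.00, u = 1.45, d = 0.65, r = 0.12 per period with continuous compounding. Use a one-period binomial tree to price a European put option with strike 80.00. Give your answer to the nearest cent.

Risk-neutral probability p = (e^0.12 − 0.65)/(1.45 − 0.65) = 0.4775/0.8000 = 0.5969
Terminal stock prices: S_u = 94.25, S_d = 42.25
Terminal payoffs (K − S): max(-14.25, 0) = 0, max(37.75, 0) = 37.75
Node 0 (S = 65): V_0 = e^(−0.12)·[0.5969·0.0000 + 0.4031·37.7500] = 13.4973

13.50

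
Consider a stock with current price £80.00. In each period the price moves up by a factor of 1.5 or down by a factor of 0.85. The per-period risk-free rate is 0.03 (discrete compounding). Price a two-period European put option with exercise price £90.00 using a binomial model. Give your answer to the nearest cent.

£15.87

Risk-neutral probability p = (1 + 0.03 − 0.85)/(1.5 − 0.85) = 0.1800/0.6500 = 0.2769
Terminal stock prices: S_uu = 180, S_ud = 102, S_dd = 57.8
Terminal payoffs (K − S): max(-90, 0) = 0, max(-12, 0) = 0, max(32.2, 0) = 32.2
Node u (S = 120): V_u = 1/1.03·[0.2769·0.0000 + 0.7231·0.0000] = 0.0000
Node d (S = 68): V_d = 1/1.03·[0.2769·0.0000 + 0.7231·32.2000] = 22.6049
Node 0 (S = 80): V_0 = 1/1.03·[0.2769·0.0000 + 0.7231·22.6049] = 15.8690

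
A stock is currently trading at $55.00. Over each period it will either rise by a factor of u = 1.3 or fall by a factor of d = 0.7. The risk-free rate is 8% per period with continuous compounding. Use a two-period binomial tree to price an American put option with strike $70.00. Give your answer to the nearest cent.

Risk-neutral probability p = (e^0.08 − 0.7)/(1.3 − 0.7) = 0.3833/0.6000 = 0.6388
Terminal stock prices: S_uu = 92.95, S_ud = 50.05, S_dd = 26.95
Terminal payoffs (K − S): max(-22.95, 0) = 0, max(19.95, 0) = 19.95, max(43.05, 0) = 43.05
Node u (S = 71.5): continuation = e^(−0.08)·[0.6388·0.0000 + 0.3612·19.9500] = 6.6517; exercise value = 0.0000 ≤ continuation, so V_u = 6.6517
Node d (S = 38.5): continuation = e^(−0.08)·[0.6388·19.9500 + 0.3612·43.0500] = 26.1181; exercise value = 31.5000 > continuation, so V_d = 31.5000 (exercise)
Node 0 (S = 55): continuation = e^(−0.08)·[0.6388·6.6517 + 0.3612·31.5000] = 14.4252; exercise value = 15.0000 > continuation, so V_0 = 15.0000 (exercise)

$15.00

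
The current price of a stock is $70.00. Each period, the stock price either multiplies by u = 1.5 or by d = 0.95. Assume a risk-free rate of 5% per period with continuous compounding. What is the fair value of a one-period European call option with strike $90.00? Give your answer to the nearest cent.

Risk-neutral probability p = (e^0.05 − 0.95)/(1.5 − 0.95) = 0.1013/0.5500 = 0.1841
Terminal stock prices: S_u = 105, S_d = 66.5
Terminal payoffs (S − K): max(15, 0) = 15, max(-23.5, 0) = 0
Node 0 (S = 70): V_0 = e^(−0.05)·[0.1841·15.0000 + 0.8159·0.0000] = 2.6272

$2.63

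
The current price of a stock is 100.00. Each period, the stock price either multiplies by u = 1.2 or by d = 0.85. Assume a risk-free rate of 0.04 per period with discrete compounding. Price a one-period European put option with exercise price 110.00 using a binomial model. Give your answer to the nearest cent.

Risk-neutral probability p = (1 + 0.04 − 0.85)/(1.2 − 0.85) = 0.1900/0.3500 = 0.5429
Terminal stock prices: S_u = 120, S_d = 85
Terminal payoffs (K − S): max(-10, 0) = 0, max(25, 0) = 25
Node 0 (S = 100): V_0 = 1/1.04·[0.5429·0.0000 + 0.4571·25.0000] = 10.9890

10.99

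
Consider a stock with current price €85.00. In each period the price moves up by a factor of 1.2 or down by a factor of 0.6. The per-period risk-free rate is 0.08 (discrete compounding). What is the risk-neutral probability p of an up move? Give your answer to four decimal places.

Risk-neutral probability p = (1 + 0.08 − 0.6)/(1.2 − 0.6) = 0.4800/0.6000 = 0.8000

p = 0.8000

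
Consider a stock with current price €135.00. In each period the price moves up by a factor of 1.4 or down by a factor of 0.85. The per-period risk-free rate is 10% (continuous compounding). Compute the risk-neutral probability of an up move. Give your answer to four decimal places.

Risk-neutral probability p = (e^0.1 − 0.85)/(1.4 − 0.85) = 0.2552/0.5500 = 0.4639

p = 0.4639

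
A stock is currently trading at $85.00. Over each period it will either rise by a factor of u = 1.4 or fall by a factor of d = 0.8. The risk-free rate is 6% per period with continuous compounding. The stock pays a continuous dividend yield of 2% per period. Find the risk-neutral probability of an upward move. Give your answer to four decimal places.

p = 0.4014

Per-period risk-free factor R = e^0.06 = 1.0618; dividend-adjusted growth = e^(0.06−0.02) = 1.0408.
Risk-neutral probability p = (1.0408 − 0.8)/(1.4 − 0.8) = 0.2408/0.6000 = 0.4014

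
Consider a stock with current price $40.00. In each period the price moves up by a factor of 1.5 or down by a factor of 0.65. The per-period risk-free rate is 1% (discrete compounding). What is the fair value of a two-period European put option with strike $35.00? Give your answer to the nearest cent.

Risk-neutral probability p = (1 + 0.01 − 0.65)/(1.5 − 0.65) = 0.3600/0.8500 = 0.4235
Terminal stock prices: S_uu = 90, S_ud = 39, S_dd = 16.9
Terminal payoffs (K − S): max(-55, 0) = 0, max(-4, 0) = 0, max(18.1, 0) = 18.1
Node u (S = 60): V_u = 1/1.01·[0.4235·0.0000 + 0.5765·0.0000] = 0.0000
Node d (S = 26): V_d = 1/1.01·[0.4235·0.0000 + 0.5765·18.1000] = 10.3308
Node 0 (S = 40): V_0 = 1/1.01·[0.4235·0.0000 + 0.5765·10.3308] = 5.8964

$5.90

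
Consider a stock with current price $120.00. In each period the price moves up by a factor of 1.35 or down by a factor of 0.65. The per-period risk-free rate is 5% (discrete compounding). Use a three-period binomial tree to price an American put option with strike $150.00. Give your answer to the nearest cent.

$40.27

Risk-neutral probability p = (1 + 0.05 − 0.65)/(1.35 − 0.65) = 0.4000/0.7000 = 0.5714
Terminal stock prices: S_uuu = 295.2, S_uud = 142.2, S_udd = 68.45, S_ddd = 32.95
Terminal payoffs (K − S): max(-145.2, 0) = 0, max(7.845, 0) = 7.845, max(81.55, 0) = 81.55, max(117, 0) = 117
Node uu (S = 218.7): continuation = 1/1.05·[0.5714·0.0000 + 0.4286·7.8450] = 3.2020; exercise value = 0.0000 ≤ continuation, so V_uu = 3.2020
Node ud (S = 105.3): continuation = 1/1.05·[0.5714·7.8450 + 0.4286·81.5550] = 37.5571; exercise value = 44.7000 > continuation, so V_ud = 44.7000 (exercise)
Node dd (S = 50.7): continuation = 1/1.05·[0.5714·81.5550 + 0.4286·117.0450] = 92.1571; exercise value = 99.3000 > continuation, so V_dd = 99.3000 (exercise)
Node u (S = 162): continuation = 1/1.05·[0.5714·3.2020 + 0.4286·44.7000] = 19.9875; exercise value = 0.0000 ≤ continuation, so V_u = 19.9875
Node d (S = 78): continuation = 1/1.05·[0.5714·44.7000 + 0.4286·99.3000] = 64.8571; exercise value = 72.0000 > continuation, so V_d = 72.0000 (exercise)
Node 0 (S = 120): continuation = 1/1.05·[0.5714·19.9875 + 0.4286·72.0000] = 40.2653; exercise value = 30.0000 ≤ continuation, so V_0 = 40.2653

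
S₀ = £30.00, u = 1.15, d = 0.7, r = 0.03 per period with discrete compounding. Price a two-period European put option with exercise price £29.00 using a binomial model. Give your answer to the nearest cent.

£2.75

Risk-neutral probability p = (1 + 0.03 − 0.7)/(1.15 − 0.7) = 0.3300/0.4500 = 0.7333
Terminal stock prices: S_uu = 39.67, S_ud = 24.15, S_dd = 14.7
Terminal payoffs (K − S): max(-10.67, 0) = 0, max(4.85, 0) = 4.85, max(14.3, 0) = 14.3
Node u (S = 34.5): V_u = 1/1.03·[0.7333·0.0000 + 0.2667·4.8500] = 1.2557
Node d (S = 21): V_d = 1/1.03·[0.7333·4.8500 + 0.2667·14.3000] = 7.1553
Node 0 (S = 30): V_0 = 1/1.03·[0.7333·1.2557 + 0.2667·7.1553] = 2.7465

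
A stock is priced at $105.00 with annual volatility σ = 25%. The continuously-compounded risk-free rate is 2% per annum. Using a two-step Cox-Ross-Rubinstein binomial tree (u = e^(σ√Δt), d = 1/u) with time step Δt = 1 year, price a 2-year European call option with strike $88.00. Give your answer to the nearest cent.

CRR parameters: u = e^(σ√Δt) = e^(0.25·√1) = 1.2840, d = 1/u = 0.7788
Per-period rate: rΔt = 0.02·1 = 0.02, so R = e^0.02 = 1.0202
Risk-neutral probability p = (e^0.02 − 0.7788)/(1.2840 − 0.7788) = 0.2414/0.5052 = 0.4778
Terminal stock prices: S_uu = 173.1, S_ud = 105, S_dd = 63.69
Terminal payoffs (S − K): max(85.12, 0) = 85.12, max(17, 0) = 17, max(-24.31, 0) = 0
Node u (S = 134.8): V_u = e^(−0.02)·[0.4778·85.1157 + 0.5222·17.0000] = 48.5652
Node d (S = 81.77): V_d = e^(−0.02)·[0.4778·17.0000 + 0.5222·0.0000] = 7.9619
Node 0 (S = 105): V_0 = e^(−0.02)·[0.4778·48.5652 + 0.5222·7.9619] = 26.8207

$26.82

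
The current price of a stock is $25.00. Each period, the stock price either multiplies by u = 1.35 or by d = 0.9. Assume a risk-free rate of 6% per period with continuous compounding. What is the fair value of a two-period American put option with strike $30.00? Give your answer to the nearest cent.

Risk-neutral probability p = (e^0.06 − 0.9)/(1.35 − 0.9) = 0.1618/0.4500 = 0.3596
Terminal stock prices: S_uu = 45.56, S_ud = 30.38, S_dd = 20.25
Terminal payoffs (K − S): max(-15.56, 0) = 0, max(-0.375, 0) = 0, max(9.75, 0) = 9.75
Node u (S = 33.75): continuation = e^(−0.06)·[0.3596·0.0000 + 0.6404·0.0000] = 0.0000; exercise value = 0.0000 ≤ continuation, so V_u = 0.0000
Node d (S = 22.5): continuation = e^(−0.06)·[0.3596·0.0000 + 0.6404·9.7500] = 5.8799; exercise value = 7.5000 > continuation, so V_d = 7.5000 (exercise)
Node 0 (S = 25): continuation = e^(−0.06)·[0.3596·0.0000 + 0.6404·7.5000] = 4.5230; exercise value = 5.0000 > continuation, so V_0 = 5.0000 (exercise)

$5.00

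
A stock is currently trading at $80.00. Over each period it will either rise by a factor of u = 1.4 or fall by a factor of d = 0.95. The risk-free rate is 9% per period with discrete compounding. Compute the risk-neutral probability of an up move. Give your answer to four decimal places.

p = 0.3111

Risk-neutral probability p = (1 + 0.09 − 0.95)/(1.4 − 0.95) = 0.1400/0.4500 = 0.3111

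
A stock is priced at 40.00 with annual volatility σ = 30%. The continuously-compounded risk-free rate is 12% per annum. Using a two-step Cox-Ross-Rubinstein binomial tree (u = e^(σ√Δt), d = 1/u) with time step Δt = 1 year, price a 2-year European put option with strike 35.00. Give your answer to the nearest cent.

1.37

CRR parameters: u = e^(σ√Δt) = e^(0.3·√1) = 1.3499, d = 1/u = 0.7408
Per-period rate: rΔt = 0.12·1 = 0.12, so R = e^0.12 = 1.1275
Risk-neutral probability p = (e^0.12 − 0.7408)/(1.3499 − 0.7408) = 0.3867/0.6090 = 0.6349
Terminal stock prices: S_uu = 72.88, S_ud = 40, S_dd = 21.95
Terminal payoffs (K − S): max(-37.88, 0) = 0, max(-5, 0) = 0, max(13.05, 0) = 13.05
Node u (S = 53.99): V_u = e^(−0.12)·[0.6349·0.0000 + 0.3651·0.0000] = 0.0000
Node d (S = 29.63): V_d = e^(−0.12)·[0.6349·0.0000 + 0.3651·13.0475] = 4.2250
Node 0 (S = 40): V_0 = e^(−0.12)·[0.6349·0.0000 + 0.3651·4.2250] = 1.3681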